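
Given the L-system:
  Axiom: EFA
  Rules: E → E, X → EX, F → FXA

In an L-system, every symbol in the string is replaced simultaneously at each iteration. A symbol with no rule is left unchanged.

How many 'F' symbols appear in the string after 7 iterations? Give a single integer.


Step 0: EFA  (1 'F')
Step 1: EFXAA  (1 'F')
Step 2: EFXAEXAA  (1 'F')
Step 3: EFXAEXAEEXAA  (1 'F')
Step 4: EFXAEXAEEXAEEEXAA  (1 'F')
Step 5: EFXAEXAEEXAEEEXAEEEEXAA  (1 'F')
Step 6: EFXAEXAEEXAEEEXAEEEEXAEEEEEXAA  (1 'F')
Step 7: EFXAEXAEEXAEEEXAEEEEXAEEEEEXAEEEEEEXAA  (1 'F')

Answer: 1


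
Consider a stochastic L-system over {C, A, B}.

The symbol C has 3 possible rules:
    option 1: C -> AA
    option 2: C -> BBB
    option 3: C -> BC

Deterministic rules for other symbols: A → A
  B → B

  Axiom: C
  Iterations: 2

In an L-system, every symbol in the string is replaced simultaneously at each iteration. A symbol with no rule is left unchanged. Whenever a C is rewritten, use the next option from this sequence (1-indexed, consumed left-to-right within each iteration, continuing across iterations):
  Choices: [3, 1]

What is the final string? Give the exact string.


Answer: BAA

Derivation:
Step 0: C
Step 1: BC  (used choices [3])
Step 2: BAA  (used choices [1])


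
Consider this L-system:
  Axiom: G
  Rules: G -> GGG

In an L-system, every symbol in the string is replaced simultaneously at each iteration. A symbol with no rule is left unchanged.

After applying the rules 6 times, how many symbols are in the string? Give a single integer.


Step 0: length = 1
Step 1: length = 3
Step 2: length = 9
Step 3: length = 27
Step 4: length = 81
Step 5: length = 243
Step 6: length = 729

Answer: 729


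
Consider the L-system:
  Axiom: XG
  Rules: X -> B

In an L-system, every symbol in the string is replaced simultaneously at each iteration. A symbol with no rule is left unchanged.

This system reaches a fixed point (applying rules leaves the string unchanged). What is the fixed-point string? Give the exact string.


Step 0: XG
Step 1: BG
Step 2: BG  (unchanged — fixed point at step 1)

Answer: BG


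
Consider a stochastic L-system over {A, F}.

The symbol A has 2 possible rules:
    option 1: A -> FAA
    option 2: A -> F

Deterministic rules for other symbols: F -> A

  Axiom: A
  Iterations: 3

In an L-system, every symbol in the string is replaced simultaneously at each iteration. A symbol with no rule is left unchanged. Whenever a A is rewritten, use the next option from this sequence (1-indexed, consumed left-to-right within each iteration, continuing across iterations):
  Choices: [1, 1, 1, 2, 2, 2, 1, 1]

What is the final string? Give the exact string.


Step 0: A
Step 1: FAA  (used choices [1])
Step 2: AFAAFAA  (used choices [1, 1])
Step 3: FAFFAFAAFAA  (used choices [2, 2, 2, 1, 1])

Answer: FAFFAFAAFAA


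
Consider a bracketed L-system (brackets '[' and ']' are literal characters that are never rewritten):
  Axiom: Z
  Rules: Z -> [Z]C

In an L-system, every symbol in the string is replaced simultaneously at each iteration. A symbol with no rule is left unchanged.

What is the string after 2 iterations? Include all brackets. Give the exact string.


Step 0: Z
Step 1: [Z]C
Step 2: [[Z]C]C

Answer: [[Z]C]C


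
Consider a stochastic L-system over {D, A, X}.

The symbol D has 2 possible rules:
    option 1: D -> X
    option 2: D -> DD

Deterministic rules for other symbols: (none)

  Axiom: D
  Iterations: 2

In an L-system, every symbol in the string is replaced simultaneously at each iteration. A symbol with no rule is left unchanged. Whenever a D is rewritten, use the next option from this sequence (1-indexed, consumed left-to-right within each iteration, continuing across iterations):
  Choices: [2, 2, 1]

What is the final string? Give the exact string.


Answer: DDX

Derivation:
Step 0: D
Step 1: DD  (used choices [2])
Step 2: DDX  (used choices [2, 1])


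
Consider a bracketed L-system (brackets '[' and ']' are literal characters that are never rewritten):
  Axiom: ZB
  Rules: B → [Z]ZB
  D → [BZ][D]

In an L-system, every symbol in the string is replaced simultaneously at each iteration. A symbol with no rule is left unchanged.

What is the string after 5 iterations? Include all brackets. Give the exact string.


Answer: Z[Z]Z[Z]Z[Z]Z[Z]Z[Z]ZB

Derivation:
Step 0: ZB
Step 1: Z[Z]ZB
Step 2: Z[Z]Z[Z]ZB
Step 3: Z[Z]Z[Z]Z[Z]ZB
Step 4: Z[Z]Z[Z]Z[Z]Z[Z]ZB
Step 5: Z[Z]Z[Z]Z[Z]Z[Z]Z[Z]ZB


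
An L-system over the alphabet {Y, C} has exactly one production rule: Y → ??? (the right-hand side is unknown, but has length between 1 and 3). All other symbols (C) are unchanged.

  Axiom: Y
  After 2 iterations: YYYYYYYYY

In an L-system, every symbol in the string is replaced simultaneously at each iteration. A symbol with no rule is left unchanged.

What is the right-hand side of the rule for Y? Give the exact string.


Trying Y → YYY:
  Step 0: Y
  Step 1: YYY
  Step 2: YYYYYYYYY
Matches the given result.

Answer: YYY


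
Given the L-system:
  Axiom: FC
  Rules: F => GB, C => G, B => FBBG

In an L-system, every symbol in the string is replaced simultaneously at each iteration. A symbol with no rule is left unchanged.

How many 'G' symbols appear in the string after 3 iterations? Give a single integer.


Answer: 6

Derivation:
Step 0: FC  (0 'G')
Step 1: GBG  (2 'G')
Step 2: GFBBGG  (3 'G')
Step 3: GGBFBBGFBBGGG  (6 'G')


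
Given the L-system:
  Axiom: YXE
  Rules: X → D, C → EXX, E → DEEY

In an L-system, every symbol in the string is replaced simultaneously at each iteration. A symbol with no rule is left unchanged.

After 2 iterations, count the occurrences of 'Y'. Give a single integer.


Step 0: YXE  (1 'Y')
Step 1: YDDEEY  (2 'Y')
Step 2: YDDDEEYDEEYY  (4 'Y')

Answer: 4


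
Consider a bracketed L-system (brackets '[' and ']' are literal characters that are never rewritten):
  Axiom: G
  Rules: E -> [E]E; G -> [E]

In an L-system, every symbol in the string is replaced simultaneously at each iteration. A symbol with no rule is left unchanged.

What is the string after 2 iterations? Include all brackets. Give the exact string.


Step 0: G
Step 1: [E]
Step 2: [[E]E]

Answer: [[E]E]


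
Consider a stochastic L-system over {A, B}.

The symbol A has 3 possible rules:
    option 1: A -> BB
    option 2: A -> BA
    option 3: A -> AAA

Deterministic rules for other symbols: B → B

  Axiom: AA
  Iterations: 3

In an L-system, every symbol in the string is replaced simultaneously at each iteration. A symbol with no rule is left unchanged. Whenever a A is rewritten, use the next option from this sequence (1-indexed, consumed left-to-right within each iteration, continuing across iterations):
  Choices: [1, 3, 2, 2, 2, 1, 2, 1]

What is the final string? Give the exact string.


Step 0: AA
Step 1: BBAAA  (used choices [1, 3])
Step 2: BBBABABA  (used choices [2, 2, 2])
Step 3: BBBBBBBABBB  (used choices [1, 2, 1])

Answer: BBBBBBBABBB


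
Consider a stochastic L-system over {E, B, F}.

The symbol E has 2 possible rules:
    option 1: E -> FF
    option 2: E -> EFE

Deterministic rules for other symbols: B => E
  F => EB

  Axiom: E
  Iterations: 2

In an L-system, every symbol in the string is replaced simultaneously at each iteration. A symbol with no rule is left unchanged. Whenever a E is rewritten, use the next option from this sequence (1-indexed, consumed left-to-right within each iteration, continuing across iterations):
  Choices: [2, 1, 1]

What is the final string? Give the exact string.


Step 0: E
Step 1: EFE  (used choices [2])
Step 2: FFEBFF  (used choices [1, 1])

Answer: FFEBFF


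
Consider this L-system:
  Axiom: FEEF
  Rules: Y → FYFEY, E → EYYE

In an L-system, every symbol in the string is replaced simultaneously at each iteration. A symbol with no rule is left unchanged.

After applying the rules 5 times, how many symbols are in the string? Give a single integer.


Answer: 1658

Derivation:
Step 0: length = 4
Step 1: length = 10
Step 2: length = 38
Step 3: length = 138
Step 4: length = 482
Step 5: length = 1658


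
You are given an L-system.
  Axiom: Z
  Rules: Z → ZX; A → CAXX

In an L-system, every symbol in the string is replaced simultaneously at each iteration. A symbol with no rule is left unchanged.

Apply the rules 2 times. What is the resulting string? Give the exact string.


Step 0: Z
Step 1: ZX
Step 2: ZXX

Answer: ZXX


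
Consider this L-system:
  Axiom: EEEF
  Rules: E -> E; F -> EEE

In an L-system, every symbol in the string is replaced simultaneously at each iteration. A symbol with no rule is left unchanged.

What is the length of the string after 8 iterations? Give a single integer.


Answer: 6

Derivation:
Step 0: length = 4
Step 1: length = 6
Step 2: length = 6
Step 3: length = 6
Step 4: length = 6
Step 5: length = 6
Step 6: length = 6
Step 7: length = 6
Step 8: length = 6


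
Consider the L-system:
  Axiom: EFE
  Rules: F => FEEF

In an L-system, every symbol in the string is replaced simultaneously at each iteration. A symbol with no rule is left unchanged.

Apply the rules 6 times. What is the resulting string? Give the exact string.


Answer: EFEEFEEFEEFEEFEEFEEFEEFEEFEEFEEFEEFEEFEEFEEFEEFEEFEEFEEFEEFEEFEEFEEFEEFEEFEEFEEFEEFEEFEEFEEFEEFEEFEEFEEFEEFEEFEEFEEFEEFEEFEEFEEFEEFEEFEEFEEFEEFEEFEEFEEFEEFEEFEEFEEFEEFEEFEEFEEFEEFEEFEEFEEFEEFE

Derivation:
Step 0: EFE
Step 1: EFEEFE
Step 2: EFEEFEEFEEFE
Step 3: EFEEFEEFEEFEEFEEFEEFEEFE
Step 4: EFEEFEEFEEFEEFEEFEEFEEFEEFEEFEEFEEFEEFEEFEEFEEFE
Step 5: EFEEFEEFEEFEEFEEFEEFEEFEEFEEFEEFEEFEEFEEFEEFEEFEEFEEFEEFEEFEEFEEFEEFEEFEEFEEFEEFEEFEEFEEFEEFEEFE
Step 6: EFEEFEEFEEFEEFEEFEEFEEFEEFEEFEEFEEFEEFEEFEEFEEFEEFEEFEEFEEFEEFEEFEEFEEFEEFEEFEEFEEFEEFEEFEEFEEFEEFEEFEEFEEFEEFEEFEEFEEFEEFEEFEEFEEFEEFEEFEEFEEFEEFEEFEEFEEFEEFEEFEEFEEFEEFEEFEEFEEFEEFEEFEEFEEFE


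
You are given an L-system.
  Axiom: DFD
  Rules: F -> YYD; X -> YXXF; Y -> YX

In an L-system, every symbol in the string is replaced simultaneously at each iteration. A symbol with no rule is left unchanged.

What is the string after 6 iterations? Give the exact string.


Answer: DYXYXXFYXYXXFYXXFYYDYXYXXFYXYXXFYXXFYYDYXYXXFYXXFYYDYXYXDYXYXXFYXYXXFYXXFYYDYXYXXFYXYXXFYXXFYYDYXYXXFYXXFYYDYXYXDYXYXXFYXYXXFYXXFYYDYXYXXFYXXFYYDYXYXDYXYXXFYXYXXFDYXYXXFYXYXXFYXXFYYDYXYXXFYXYXXFYXXFYYDYXYXXFYXXFYYDYXYXDYXYXXFYXYXXFYXXFYYDYXYXXFYXYXXFYXXFYYDYXYXXFYXXFYYDYXYXDYXYXXFYXYXXFYXXFYYDYXYXXFYXXFYYDYXYXDYXYXXFYXYXXFDDD

Derivation:
Step 0: DFD
Step 1: DYYDD
Step 2: DYXYXDD
Step 3: DYXYXXFYXYXXFDD
Step 4: DYXYXXFYXYXXFYXXFYYDYXYXXFYXYXXFYXXFYYDDD
Step 5: DYXYXXFYXYXXFYXXFYYDYXYXXFYXYXXFYXXFYYDYXYXXFYXXFYYDYXYXDYXYXXFYXYXXFYXXFYYDYXYXXFYXYXXFYXXFYYDYXYXXFYXXFYYDYXYXDDD
Step 6: DYXYXXFYXYXXFYXXFYYDYXYXXFYXYXXFYXXFYYDYXYXXFYXXFYYDYXYXDYXYXXFYXYXXFYXXFYYDYXYXXFYXYXXFYXXFYYDYXYXXFYXXFYYDYXYXDYXYXXFYXYXXFYXXFYYDYXYXXFYXXFYYDYXYXDYXYXXFYXYXXFDYXYXXFYXYXXFYXXFYYDYXYXXFYXYXXFYXXFYYDYXYXXFYXXFYYDYXYXDYXYXXFYXYXXFYXXFYYDYXYXXFYXYXXFYXXFYYDYXYXXFYXXFYYDYXYXDYXYXXFYXYXXFYXXFYYDYXYXXFYXXFYYDYXYXDYXYXXFYXYXXFDDD


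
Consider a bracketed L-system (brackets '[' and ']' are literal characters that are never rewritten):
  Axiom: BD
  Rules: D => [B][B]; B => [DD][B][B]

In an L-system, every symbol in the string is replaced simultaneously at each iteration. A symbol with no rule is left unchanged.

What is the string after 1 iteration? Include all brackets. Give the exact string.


Answer: [DD][B][B][B][B]

Derivation:
Step 0: BD
Step 1: [DD][B][B][B][B]


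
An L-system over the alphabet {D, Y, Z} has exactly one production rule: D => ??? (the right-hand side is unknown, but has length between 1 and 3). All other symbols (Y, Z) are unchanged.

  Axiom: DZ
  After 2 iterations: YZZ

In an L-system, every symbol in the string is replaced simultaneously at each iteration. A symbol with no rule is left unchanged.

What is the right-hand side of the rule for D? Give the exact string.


Trying D => YZ:
  Step 0: DZ
  Step 1: YZZ
  Step 2: YZZ
Matches the given result.

Answer: YZ


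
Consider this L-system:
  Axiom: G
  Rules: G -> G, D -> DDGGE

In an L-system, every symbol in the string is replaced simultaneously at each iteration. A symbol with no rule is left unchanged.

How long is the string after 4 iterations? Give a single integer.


Step 0: length = 1
Step 1: length = 1
Step 2: length = 1
Step 3: length = 1
Step 4: length = 1

Answer: 1


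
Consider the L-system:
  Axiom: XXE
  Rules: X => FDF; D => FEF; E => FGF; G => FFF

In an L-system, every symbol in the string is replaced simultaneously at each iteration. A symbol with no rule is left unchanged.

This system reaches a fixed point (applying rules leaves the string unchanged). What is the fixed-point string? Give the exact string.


Answer: FFFFFFFFFFFFFFFFFFFFFFF

Derivation:
Step 0: XXE
Step 1: FDFFDFFGF
Step 2: FFEFFFFEFFFFFFF
Step 3: FFFGFFFFFFGFFFFFFFF
Step 4: FFFFFFFFFFFFFFFFFFFFFFF
Step 5: FFFFFFFFFFFFFFFFFFFFFFF  (unchanged — fixed point at step 4)


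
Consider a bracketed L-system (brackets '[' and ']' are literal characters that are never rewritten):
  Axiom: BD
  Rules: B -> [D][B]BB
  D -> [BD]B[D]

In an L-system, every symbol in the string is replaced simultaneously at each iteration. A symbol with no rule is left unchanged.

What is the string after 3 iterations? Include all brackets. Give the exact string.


Step 0: BD
Step 1: [D][B]BB[BD]B[D]
Step 2: [[BD]B[D]][[D][B]BB][D][B]BB[D][B]BB[[D][B]BB[BD]B[D]][D][B]BB[[BD]B[D]]
Step 3: [[[D][B]BB[BD]B[D]][D][B]BB[[BD]B[D]]][[[BD]B[D]][[D][B]BB][D][B]BB[D][B]BB][[BD]B[D]][[D][B]BB][D][B]BB[D][B]BB[[BD]B[D]][[D][B]BB][D][B]BB[D][B]BB[[[BD]B[D]][[D][B]BB][D][B]BB[D][B]BB[[D][B]BB[BD]B[D]][D][B]BB[[BD]B[D]]][[BD]B[D]][[D][B]BB][D][B]BB[D][B]BB[[[D][B]BB[BD]B[D]][D][B]BB[[BD]B[D]]]

Answer: [[[D][B]BB[BD]B[D]][D][B]BB[[BD]B[D]]][[[BD]B[D]][[D][B]BB][D][B]BB[D][B]BB][[BD]B[D]][[D][B]BB][D][B]BB[D][B]BB[[BD]B[D]][[D][B]BB][D][B]BB[D][B]BB[[[BD]B[D]][[D][B]BB][D][B]BB[D][B]BB[[D][B]BB[BD]B[D]][D][B]BB[[BD]B[D]]][[BD]B[D]][[D][B]BB][D][B]BB[D][B]BB[[[D][B]BB[BD]B[D]][D][B]BB[[BD]B[D]]]


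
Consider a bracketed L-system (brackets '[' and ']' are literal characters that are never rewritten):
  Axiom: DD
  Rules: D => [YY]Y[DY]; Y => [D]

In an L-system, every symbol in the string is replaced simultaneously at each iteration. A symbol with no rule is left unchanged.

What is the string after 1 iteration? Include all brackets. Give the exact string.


Step 0: DD
Step 1: [YY]Y[DY][YY]Y[DY]

Answer: [YY]Y[DY][YY]Y[DY]


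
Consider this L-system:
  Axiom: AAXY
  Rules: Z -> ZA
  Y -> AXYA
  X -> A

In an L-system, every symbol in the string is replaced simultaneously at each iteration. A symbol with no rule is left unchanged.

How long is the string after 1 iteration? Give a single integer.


Step 0: length = 4
Step 1: length = 7

Answer: 7


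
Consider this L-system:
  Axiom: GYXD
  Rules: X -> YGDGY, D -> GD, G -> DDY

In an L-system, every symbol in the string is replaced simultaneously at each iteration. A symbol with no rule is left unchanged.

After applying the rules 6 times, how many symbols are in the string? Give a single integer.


Answer: 301

Derivation:
Step 0: length = 4
Step 1: length = 11
Step 2: length = 21
Step 3: length = 39
Step 4: length = 77
Step 5: length = 151
Step 6: length = 301


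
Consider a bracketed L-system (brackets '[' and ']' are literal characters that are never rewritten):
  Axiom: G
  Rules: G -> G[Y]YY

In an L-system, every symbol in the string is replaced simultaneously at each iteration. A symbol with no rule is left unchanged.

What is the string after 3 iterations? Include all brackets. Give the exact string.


Answer: G[Y]YY[Y]YY[Y]YY

Derivation:
Step 0: G
Step 1: G[Y]YY
Step 2: G[Y]YY[Y]YY
Step 3: G[Y]YY[Y]YY[Y]YY


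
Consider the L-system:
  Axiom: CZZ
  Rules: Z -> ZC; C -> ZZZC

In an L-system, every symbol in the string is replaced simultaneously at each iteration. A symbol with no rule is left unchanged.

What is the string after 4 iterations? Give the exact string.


Answer: ZCZZZCZCZCZCZZZCZCZZZCZCZCZCZZZCZCZZZCZCZCZCZZZCZCZZZCZCZZZCZCZZZCZCZCZCZZZCZCZZZCZCZCZCZZZCZCZZZCZCZZZCZCZZZCZCZCZCZZZCZCZZZCZCZCZCZZZCZCZZZCZCZZZCZCZZZCZCZCZCZZZC

Derivation:
Step 0: CZZ
Step 1: ZZZCZCZC
Step 2: ZCZCZCZZZCZCZZZCZCZZZC
Step 3: ZCZZZCZCZZZCZCZZZCZCZCZCZZZCZCZZZCZCZCZCZZZCZCZZZCZCZCZCZZZC
Step 4: ZCZZZCZCZCZCZZZCZCZZZCZCZCZCZZZCZCZZZCZCZCZCZZZCZCZZZCZCZZZCZCZZZCZCZCZCZZZCZCZZZCZCZCZCZZZCZCZZZCZCZZZCZCZZZCZCZCZCZZZCZCZZZCZCZCZCZZZCZCZZZCZCZZZCZCZZZCZCZCZCZZZC


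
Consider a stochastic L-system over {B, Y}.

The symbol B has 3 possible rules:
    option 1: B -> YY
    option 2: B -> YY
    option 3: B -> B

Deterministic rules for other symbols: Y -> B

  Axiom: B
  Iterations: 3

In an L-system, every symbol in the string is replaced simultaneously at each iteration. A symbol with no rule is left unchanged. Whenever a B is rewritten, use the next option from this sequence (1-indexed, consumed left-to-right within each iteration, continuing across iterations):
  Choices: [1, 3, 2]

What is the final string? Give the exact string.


Step 0: B
Step 1: YY  (used choices [1])
Step 2: BB  (used choices [])
Step 3: BYY  (used choices [3, 2])

Answer: BYY


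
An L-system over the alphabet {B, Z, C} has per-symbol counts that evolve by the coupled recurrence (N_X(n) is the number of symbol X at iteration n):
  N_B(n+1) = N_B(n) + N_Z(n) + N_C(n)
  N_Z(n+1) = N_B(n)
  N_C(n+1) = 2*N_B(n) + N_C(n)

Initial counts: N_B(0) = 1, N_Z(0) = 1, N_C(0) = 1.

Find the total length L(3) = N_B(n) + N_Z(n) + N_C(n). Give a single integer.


Step 0: N_B=1, N_Z=1, N_C=1, L=3
Step 1: N_B=3, N_Z=1, N_C=3, L=7
Step 2: N_B=7, N_Z=3, N_C=9, L=19
Step 3: N_B=19, N_Z=7, N_C=23, L=49

Answer: 49


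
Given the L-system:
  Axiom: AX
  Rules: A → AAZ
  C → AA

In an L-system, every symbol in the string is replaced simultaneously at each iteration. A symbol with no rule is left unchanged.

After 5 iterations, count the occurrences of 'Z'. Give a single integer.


Step 0: AX  (0 'Z')
Step 1: AAZX  (1 'Z')
Step 2: AAZAAZZX  (3 'Z')
Step 3: AAZAAZZAAZAAZZZX  (7 'Z')
Step 4: AAZAAZZAAZAAZZZAAZAAZZAAZAAZZZZX  (15 'Z')
Step 5: AAZAAZZAAZAAZZZAAZAAZZAAZAAZZZZAAZAAZZAAZAAZZZAAZAAZZAAZAAZZZZZX  (31 'Z')

Answer: 31


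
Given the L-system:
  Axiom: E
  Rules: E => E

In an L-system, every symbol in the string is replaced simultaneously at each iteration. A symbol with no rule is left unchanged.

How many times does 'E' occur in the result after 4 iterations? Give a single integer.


Answer: 1

Derivation:
Step 0: E  (1 'E')
Step 1: E  (1 'E')
Step 2: E  (1 'E')
Step 3: E  (1 'E')
Step 4: E  (1 'E')


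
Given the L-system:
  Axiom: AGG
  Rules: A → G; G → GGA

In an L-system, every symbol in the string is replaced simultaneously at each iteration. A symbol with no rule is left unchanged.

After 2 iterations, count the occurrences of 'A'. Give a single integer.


Step 0: AGG  (1 'A')
Step 1: GGGAGGA  (2 'A')
Step 2: GGAGGAGGAGGGAGGAG  (5 'A')

Answer: 5


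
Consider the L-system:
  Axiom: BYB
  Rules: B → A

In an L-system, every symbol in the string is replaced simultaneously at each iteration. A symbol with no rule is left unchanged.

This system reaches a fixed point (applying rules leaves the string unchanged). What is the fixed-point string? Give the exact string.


Step 0: BYB
Step 1: AYA
Step 2: AYA  (unchanged — fixed point at step 1)

Answer: AYA


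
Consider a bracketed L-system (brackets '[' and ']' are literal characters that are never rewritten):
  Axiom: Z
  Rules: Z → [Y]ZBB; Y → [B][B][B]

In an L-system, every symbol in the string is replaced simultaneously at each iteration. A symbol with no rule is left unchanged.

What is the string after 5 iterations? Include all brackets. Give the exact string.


Step 0: Z
Step 1: [Y]ZBB
Step 2: [[B][B][B]][Y]ZBBBB
Step 3: [[B][B][B]][[B][B][B]][Y]ZBBBBBB
Step 4: [[B][B][B]][[B][B][B]][[B][B][B]][Y]ZBBBBBBBB
Step 5: [[B][B][B]][[B][B][B]][[B][B][B]][[B][B][B]][Y]ZBBBBBBBBBB

Answer: [[B][B][B]][[B][B][B]][[B][B][B]][[B][B][B]][Y]ZBBBBBBBBBB


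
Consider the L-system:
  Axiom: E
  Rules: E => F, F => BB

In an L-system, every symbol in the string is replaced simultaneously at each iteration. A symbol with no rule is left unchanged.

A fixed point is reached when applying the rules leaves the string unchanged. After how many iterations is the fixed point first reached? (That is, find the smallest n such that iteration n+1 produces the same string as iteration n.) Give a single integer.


Step 0: E
Step 1: F
Step 2: BB
Step 3: BB  (unchanged — fixed point at step 2)

Answer: 2


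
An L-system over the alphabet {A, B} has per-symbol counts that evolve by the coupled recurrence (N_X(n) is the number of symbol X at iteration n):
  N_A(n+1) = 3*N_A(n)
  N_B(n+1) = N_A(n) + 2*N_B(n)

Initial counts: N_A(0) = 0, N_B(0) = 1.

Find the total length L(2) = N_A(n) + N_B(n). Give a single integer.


Step 0: N_A=0, N_B=1, L=1
Step 1: N_A=0, N_B=2, L=2
Step 2: N_A=0, N_B=4, L=4

Answer: 4


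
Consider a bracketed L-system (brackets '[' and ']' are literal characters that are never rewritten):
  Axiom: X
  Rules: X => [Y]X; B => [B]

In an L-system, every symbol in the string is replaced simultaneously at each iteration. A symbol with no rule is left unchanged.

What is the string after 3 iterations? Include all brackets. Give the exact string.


Answer: [Y][Y][Y]X

Derivation:
Step 0: X
Step 1: [Y]X
Step 2: [Y][Y]X
Step 3: [Y][Y][Y]X


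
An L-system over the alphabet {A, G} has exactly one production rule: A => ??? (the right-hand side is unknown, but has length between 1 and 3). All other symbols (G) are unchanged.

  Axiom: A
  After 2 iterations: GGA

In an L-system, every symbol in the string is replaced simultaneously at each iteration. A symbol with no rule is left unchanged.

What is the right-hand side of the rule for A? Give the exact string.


Answer: GA

Derivation:
Trying A => GA:
  Step 0: A
  Step 1: GA
  Step 2: GGA
Matches the given result.


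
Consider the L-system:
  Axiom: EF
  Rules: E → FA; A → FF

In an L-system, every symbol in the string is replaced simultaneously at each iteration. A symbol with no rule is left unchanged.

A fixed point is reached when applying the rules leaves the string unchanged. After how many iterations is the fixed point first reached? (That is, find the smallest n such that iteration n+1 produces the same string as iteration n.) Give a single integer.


Answer: 2

Derivation:
Step 0: EF
Step 1: FAF
Step 2: FFFF
Step 3: FFFF  (unchanged — fixed point at step 2)


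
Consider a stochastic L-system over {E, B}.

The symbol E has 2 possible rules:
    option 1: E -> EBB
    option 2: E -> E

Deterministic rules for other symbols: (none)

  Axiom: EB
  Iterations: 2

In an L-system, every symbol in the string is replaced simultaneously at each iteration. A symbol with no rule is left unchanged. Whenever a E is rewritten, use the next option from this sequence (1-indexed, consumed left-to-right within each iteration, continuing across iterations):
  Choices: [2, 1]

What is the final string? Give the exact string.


Answer: EBBB

Derivation:
Step 0: EB
Step 1: EB  (used choices [2])
Step 2: EBBB  (used choices [1])


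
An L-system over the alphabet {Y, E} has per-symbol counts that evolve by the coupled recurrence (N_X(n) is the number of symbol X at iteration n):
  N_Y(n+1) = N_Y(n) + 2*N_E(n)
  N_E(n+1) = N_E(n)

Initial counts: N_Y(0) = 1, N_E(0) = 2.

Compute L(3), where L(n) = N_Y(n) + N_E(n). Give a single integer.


Answer: 15

Derivation:
Step 0: N_Y=1, N_E=2, L=3
Step 1: N_Y=5, N_E=2, L=7
Step 2: N_Y=9, N_E=2, L=11
Step 3: N_Y=13, N_E=2, L=15


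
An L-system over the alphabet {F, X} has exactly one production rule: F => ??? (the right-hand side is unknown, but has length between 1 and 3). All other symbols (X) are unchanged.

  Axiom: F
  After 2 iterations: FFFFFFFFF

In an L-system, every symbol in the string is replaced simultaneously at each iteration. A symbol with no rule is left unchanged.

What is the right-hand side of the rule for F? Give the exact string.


Trying F => FFF:
  Step 0: F
  Step 1: FFF
  Step 2: FFFFFFFFF
Matches the given result.

Answer: FFF


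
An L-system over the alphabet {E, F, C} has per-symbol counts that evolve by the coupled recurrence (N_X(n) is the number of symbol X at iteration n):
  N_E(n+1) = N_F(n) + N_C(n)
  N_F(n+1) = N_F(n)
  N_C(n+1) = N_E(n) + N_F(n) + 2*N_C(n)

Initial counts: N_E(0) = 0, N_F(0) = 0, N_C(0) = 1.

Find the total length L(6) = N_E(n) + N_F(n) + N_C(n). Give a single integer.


Answer: 239

Derivation:
Step 0: N_E=0, N_F=0, N_C=1, L=1
Step 1: N_E=1, N_F=0, N_C=2, L=3
Step 2: N_E=2, N_F=0, N_C=5, L=7
Step 3: N_E=5, N_F=0, N_C=12, L=17
Step 4: N_E=12, N_F=0, N_C=29, L=41
Step 5: N_E=29, N_F=0, N_C=70, L=99
Step 6: N_E=70, N_F=0, N_C=169, L=239


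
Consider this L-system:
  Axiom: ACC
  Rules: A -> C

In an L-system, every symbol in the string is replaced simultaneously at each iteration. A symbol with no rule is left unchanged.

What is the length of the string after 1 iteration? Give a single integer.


Answer: 3

Derivation:
Step 0: length = 3
Step 1: length = 3


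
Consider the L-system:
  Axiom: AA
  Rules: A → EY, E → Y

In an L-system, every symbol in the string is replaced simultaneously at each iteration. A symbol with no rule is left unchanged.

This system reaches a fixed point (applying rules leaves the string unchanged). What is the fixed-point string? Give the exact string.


Step 0: AA
Step 1: EYEY
Step 2: YYYY
Step 3: YYYY  (unchanged — fixed point at step 2)

Answer: YYYY


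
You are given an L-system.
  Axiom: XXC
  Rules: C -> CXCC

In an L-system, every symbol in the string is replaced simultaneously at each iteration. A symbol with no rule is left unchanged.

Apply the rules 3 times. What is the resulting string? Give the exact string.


Step 0: XXC
Step 1: XXCXCC
Step 2: XXCXCCXCXCCCXCC
Step 3: XXCXCCXCXCCCXCCXCXCCXCXCCCXCCCXCCXCXCCCXCC

Answer: XXCXCCXCXCCCXCCXCXCCXCXCCCXCCCXCCXCXCCCXCC


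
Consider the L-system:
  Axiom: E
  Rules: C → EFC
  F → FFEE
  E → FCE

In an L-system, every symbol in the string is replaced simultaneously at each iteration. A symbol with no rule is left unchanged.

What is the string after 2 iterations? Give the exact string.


Answer: FFEEEFCFCE

Derivation:
Step 0: E
Step 1: FCE
Step 2: FFEEEFCFCE


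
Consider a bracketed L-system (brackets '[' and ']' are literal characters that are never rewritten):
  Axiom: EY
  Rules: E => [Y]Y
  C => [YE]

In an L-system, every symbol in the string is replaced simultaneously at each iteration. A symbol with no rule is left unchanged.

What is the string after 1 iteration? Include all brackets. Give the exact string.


Answer: [Y]YY

Derivation:
Step 0: EY
Step 1: [Y]YY


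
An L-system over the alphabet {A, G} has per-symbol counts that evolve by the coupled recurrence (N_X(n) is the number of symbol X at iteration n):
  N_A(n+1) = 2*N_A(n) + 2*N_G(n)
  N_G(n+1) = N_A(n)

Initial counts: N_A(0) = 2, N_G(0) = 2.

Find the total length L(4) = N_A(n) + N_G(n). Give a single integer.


Step 0: N_A=2, N_G=2, L=4
Step 1: N_A=8, N_G=2, L=10
Step 2: N_A=20, N_G=8, L=28
Step 3: N_A=56, N_G=20, L=76
Step 4: N_A=152, N_G=56, L=208

Answer: 208


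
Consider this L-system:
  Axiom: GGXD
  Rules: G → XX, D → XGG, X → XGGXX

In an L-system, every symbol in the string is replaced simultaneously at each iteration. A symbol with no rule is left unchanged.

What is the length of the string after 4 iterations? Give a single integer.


Step 0: length = 4
Step 1: length = 12
Step 2: length = 48
Step 3: length = 192
Step 4: length = 768

Answer: 768


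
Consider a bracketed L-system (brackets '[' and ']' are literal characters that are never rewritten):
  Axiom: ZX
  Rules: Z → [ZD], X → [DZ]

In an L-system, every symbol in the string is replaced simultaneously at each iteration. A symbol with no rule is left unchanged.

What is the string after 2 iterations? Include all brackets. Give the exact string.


Answer: [[ZD]D][D[ZD]]

Derivation:
Step 0: ZX
Step 1: [ZD][DZ]
Step 2: [[ZD]D][D[ZD]]


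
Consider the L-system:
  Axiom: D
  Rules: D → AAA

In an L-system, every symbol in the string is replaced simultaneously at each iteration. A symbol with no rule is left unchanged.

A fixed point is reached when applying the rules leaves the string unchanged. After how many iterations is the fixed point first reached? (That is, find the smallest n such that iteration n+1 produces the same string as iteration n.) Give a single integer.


Step 0: D
Step 1: AAA
Step 2: AAA  (unchanged — fixed point at step 1)

Answer: 1


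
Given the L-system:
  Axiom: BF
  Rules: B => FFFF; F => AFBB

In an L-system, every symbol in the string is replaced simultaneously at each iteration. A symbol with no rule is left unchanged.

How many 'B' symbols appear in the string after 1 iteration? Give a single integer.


Step 0: BF  (1 'B')
Step 1: FFFFAFBB  (2 'B')

Answer: 2


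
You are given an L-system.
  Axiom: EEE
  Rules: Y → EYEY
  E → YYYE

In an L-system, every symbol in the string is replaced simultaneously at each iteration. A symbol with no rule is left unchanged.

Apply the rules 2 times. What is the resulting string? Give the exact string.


Answer: EYEYEYEYEYEYYYYEEYEYEYEYEYEYYYYEEYEYEYEYEYEYYYYE

Derivation:
Step 0: EEE
Step 1: YYYEYYYEYYYE
Step 2: EYEYEYEYEYEYYYYEEYEYEYEYEYEYYYYEEYEYEYEYEYEYYYYE


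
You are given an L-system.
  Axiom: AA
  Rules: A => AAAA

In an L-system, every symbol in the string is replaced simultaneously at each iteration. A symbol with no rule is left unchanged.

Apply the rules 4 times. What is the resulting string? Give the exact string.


Answer: AAAAAAAAAAAAAAAAAAAAAAAAAAAAAAAAAAAAAAAAAAAAAAAAAAAAAAAAAAAAAAAAAAAAAAAAAAAAAAAAAAAAAAAAAAAAAAAAAAAAAAAAAAAAAAAAAAAAAAAAAAAAAAAAAAAAAAAAAAAAAAAAAAAAAAAAAAAAAAAAAAAAAAAAAAAAAAAAAAAAAAAAAAAAAAAAAAAAAAAAAAAAAAAAAAAAAAAAAAAAAAAAAAAAAAAAAAAAAAAAAAAAAAAAAAAAAAAAAAAAAAAAAAAAAAAAAAAAAAAAAAAAAAAAAAAAAAAAAAAAAAAAAAAAAAAAAAAAAAAAAAAAAAAAAAAAAAAAAAAAAAAAAAAAAAAAAAAAAAAAAAAAAAAAAAAAAAAAAAAAAAAAAAAAAAAAAAAAAAAAAAAAAAAAAAAAAAAAAAAAAAAAAAAAAAAAAAAAAAAAAAAAAAAAAAAAAAAAAAAAAAAAAAAAAAAAAAAAAAAAAAAAAAAAAAAAAAAAAAAAAAAAAAAAAAAA

Derivation:
Step 0: AA
Step 1: AAAAAAAA
Step 2: AAAAAAAAAAAAAAAAAAAAAAAAAAAAAAAA
Step 3: AAAAAAAAAAAAAAAAAAAAAAAAAAAAAAAAAAAAAAAAAAAAAAAAAAAAAAAAAAAAAAAAAAAAAAAAAAAAAAAAAAAAAAAAAAAAAAAAAAAAAAAAAAAAAAAAAAAAAAAAAAAAAAAA
Step 4: AAAAAAAAAAAAAAAAAAAAAAAAAAAAAAAAAAAAAAAAAAAAAAAAAAAAAAAAAAAAAAAAAAAAAAAAAAAAAAAAAAAAAAAAAAAAAAAAAAAAAAAAAAAAAAAAAAAAAAAAAAAAAAAAAAAAAAAAAAAAAAAAAAAAAAAAAAAAAAAAAAAAAAAAAAAAAAAAAAAAAAAAAAAAAAAAAAAAAAAAAAAAAAAAAAAAAAAAAAAAAAAAAAAAAAAAAAAAAAAAAAAAAAAAAAAAAAAAAAAAAAAAAAAAAAAAAAAAAAAAAAAAAAAAAAAAAAAAAAAAAAAAAAAAAAAAAAAAAAAAAAAAAAAAAAAAAAAAAAAAAAAAAAAAAAAAAAAAAAAAAAAAAAAAAAAAAAAAAAAAAAAAAAAAAAAAAAAAAAAAAAAAAAAAAAAAAAAAAAAAAAAAAAAAAAAAAAAAAAAAAAAAAAAAAAAAAAAAAAAAAAAAAAAAAAAAAAAAAAAAAAAAAAAAAAAAAAAAAAAAAAAAAAAAAAAA


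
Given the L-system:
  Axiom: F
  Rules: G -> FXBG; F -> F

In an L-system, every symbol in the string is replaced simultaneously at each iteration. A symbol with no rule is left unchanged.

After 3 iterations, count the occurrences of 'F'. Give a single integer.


Answer: 1

Derivation:
Step 0: F  (1 'F')
Step 1: F  (1 'F')
Step 2: F  (1 'F')
Step 3: F  (1 'F')


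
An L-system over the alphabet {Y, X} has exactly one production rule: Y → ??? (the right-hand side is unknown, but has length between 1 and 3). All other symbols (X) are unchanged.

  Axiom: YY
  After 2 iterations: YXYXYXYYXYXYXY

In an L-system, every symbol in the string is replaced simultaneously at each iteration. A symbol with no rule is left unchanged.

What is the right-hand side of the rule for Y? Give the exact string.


Trying Y → YXY:
  Step 0: YY
  Step 1: YXYYXY
  Step 2: YXYXYXYYXYXYXY
Matches the given result.

Answer: YXY


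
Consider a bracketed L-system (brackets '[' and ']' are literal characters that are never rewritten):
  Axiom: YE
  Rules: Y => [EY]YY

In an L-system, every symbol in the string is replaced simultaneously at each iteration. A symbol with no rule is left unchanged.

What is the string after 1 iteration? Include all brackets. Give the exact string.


Answer: [EY]YYE

Derivation:
Step 0: YE
Step 1: [EY]YYE


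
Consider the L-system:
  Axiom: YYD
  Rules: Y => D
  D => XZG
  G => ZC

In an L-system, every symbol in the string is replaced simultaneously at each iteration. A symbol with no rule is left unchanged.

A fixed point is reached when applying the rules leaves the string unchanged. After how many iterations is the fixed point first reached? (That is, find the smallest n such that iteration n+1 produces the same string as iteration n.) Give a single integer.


Step 0: YYD
Step 1: DDXZG
Step 2: XZGXZGXZZC
Step 3: XZZCXZZCXZZC
Step 4: XZZCXZZCXZZC  (unchanged — fixed point at step 3)

Answer: 3


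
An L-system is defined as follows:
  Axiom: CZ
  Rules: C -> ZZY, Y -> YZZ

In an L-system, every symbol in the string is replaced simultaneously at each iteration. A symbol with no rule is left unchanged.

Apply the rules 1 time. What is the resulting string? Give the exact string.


Answer: ZZYZ

Derivation:
Step 0: CZ
Step 1: ZZYZ


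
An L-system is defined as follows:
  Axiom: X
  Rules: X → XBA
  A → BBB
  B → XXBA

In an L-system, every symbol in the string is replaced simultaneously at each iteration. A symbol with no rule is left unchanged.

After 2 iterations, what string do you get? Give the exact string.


Step 0: X
Step 1: XBA
Step 2: XBAXXBABBB

Answer: XBAXXBABBB


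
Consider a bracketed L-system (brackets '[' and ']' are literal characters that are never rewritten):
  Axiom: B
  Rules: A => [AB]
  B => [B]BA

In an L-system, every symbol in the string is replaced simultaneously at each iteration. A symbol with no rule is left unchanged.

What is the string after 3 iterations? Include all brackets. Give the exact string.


Answer: [[[B]BA][B]BA[AB]][[B]BA][B]BA[AB][[AB][B]BA]

Derivation:
Step 0: B
Step 1: [B]BA
Step 2: [[B]BA][B]BA[AB]
Step 3: [[[B]BA][B]BA[AB]][[B]BA][B]BA[AB][[AB][B]BA]


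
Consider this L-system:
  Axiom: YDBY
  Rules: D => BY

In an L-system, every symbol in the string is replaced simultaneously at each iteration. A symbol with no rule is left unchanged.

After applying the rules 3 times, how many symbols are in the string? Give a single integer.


Step 0: length = 4
Step 1: length = 5
Step 2: length = 5
Step 3: length = 5

Answer: 5


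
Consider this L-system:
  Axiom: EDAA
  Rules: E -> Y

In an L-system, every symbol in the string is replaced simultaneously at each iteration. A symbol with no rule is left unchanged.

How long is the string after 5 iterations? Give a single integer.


Answer: 4

Derivation:
Step 0: length = 4
Step 1: length = 4
Step 2: length = 4
Step 3: length = 4
Step 4: length = 4
Step 5: length = 4


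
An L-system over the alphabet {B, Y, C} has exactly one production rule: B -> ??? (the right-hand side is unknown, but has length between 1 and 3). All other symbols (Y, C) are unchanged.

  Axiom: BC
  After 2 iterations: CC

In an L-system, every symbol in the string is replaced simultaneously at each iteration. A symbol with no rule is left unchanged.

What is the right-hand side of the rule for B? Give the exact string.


Trying B -> C:
  Step 0: BC
  Step 1: CC
  Step 2: CC
Matches the given result.

Answer: C


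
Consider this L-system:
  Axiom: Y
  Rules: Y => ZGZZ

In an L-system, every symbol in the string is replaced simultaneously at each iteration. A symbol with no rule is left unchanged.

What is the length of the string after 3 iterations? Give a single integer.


Step 0: length = 1
Step 1: length = 4
Step 2: length = 4
Step 3: length = 4

Answer: 4


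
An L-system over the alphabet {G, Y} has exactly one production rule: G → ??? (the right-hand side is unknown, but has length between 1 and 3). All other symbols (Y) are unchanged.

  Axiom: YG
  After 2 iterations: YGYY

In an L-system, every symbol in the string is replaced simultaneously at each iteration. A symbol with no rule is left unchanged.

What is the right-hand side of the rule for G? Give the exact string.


Answer: GY

Derivation:
Trying G → GY:
  Step 0: YG
  Step 1: YGY
  Step 2: YGYY
Matches the given result.


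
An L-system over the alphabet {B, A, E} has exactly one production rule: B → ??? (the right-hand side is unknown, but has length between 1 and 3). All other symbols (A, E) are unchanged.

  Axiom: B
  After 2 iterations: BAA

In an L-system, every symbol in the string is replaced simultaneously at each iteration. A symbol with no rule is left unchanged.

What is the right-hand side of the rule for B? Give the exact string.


Trying B → BA:
  Step 0: B
  Step 1: BA
  Step 2: BAA
Matches the given result.

Answer: BA


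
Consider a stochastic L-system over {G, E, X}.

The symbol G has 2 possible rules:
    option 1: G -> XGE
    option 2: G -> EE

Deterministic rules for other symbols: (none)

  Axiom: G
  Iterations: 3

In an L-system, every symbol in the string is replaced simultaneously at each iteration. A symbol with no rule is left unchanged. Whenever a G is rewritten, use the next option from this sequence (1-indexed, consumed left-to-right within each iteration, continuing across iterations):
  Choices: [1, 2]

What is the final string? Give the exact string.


Step 0: G
Step 1: XGE  (used choices [1])
Step 2: XEEE  (used choices [2])
Step 3: XEEE  (used choices [])

Answer: XEEE


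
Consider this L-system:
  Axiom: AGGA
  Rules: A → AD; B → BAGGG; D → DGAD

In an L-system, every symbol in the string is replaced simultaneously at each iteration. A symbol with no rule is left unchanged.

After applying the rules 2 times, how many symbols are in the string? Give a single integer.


Step 0: length = 4
Step 1: length = 6
Step 2: length = 14

Answer: 14


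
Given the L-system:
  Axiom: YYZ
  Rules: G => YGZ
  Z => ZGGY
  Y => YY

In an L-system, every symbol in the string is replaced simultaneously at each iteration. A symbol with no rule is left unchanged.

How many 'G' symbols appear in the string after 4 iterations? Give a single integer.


Step 0: YYZ  (0 'G')
Step 1: YYYYZGGY  (2 'G')
Step 2: YYYYYYYYZGGYYGZYGZYY  (4 'G')
Step 3: YYYYYYYYYYYYYYYYZGGYYGZYGZYYYYYGZZGGYYYYGZZGGYYYYY  (10 'G')
Step 4: YYYYYYYYYYYYYYYYYYYYYYYYYYYYYYYYZGGYYGZYGZYYYYYGZZGGYYYYGZZGGYYYYYYYYYYYYGZZGGYZGGYYGZYGZYYYYYYYYYGZZGGYZGGYYGZYGZYYYYYYYYYY  (24 'G')

Answer: 24


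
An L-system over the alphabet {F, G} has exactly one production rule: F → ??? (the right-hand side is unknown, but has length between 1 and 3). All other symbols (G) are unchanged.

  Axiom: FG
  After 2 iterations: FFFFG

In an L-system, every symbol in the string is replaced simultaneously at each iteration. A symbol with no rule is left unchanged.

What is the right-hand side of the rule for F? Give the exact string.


Trying F → FF:
  Step 0: FG
  Step 1: FFG
  Step 2: FFFFG
Matches the given result.

Answer: FF


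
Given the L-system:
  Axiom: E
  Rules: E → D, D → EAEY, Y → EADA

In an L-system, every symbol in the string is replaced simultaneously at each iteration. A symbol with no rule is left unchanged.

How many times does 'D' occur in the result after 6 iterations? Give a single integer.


Step 0: E  (0 'D')
Step 1: D  (1 'D')
Step 2: EAEY  (0 'D')
Step 3: DADEADA  (3 'D')
Step 4: EAEYAEAEYDAEAEYA  (1 'D')
Step 5: DADEADAADADEADAEAEYADADEADAA  (9 'D')
Step 6: EAEYAEAEYDAEAEYAAEAEYAEAEYDAEAEYADADEADAAEAEYAEAEYDAEAEYAA  (6 'D')

Answer: 6


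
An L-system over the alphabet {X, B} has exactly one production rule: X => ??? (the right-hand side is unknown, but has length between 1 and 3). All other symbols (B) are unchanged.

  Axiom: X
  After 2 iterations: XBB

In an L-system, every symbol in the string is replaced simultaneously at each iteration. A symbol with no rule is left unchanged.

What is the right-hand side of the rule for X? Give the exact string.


Answer: XB

Derivation:
Trying X => XB:
  Step 0: X
  Step 1: XB
  Step 2: XBB
Matches the given result.
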